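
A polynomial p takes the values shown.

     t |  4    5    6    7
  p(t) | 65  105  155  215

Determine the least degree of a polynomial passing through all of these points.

2

Forward differences of the values at t = 4, 5, 6, 7:
  p  : 65  105  155  215
  Δ  : 40  50  60
  Δ^2: 10  10
  Δ^3: 0
The second differences are constant (10) and nonzero, while all higher differences vanish, so the minimal degree is 2.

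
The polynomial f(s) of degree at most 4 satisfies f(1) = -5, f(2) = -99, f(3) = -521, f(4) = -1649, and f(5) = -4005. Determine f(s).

f(s) = -6s^4 - 3s^3 + 4s^2 + 5s - 5

Write f(s) = as^4 + bs^3 + cs^2 + ds + e. Substituting each data point gives a linear system:
  a + b + c + d + e = -5
  16a + 8b + 4c + 2d + e = -99
  81a + 27b + 9c + 3d + e = -521
  256a + 64b + 16c + 4d + e = -1649
  625a + 125b + 25c + 5d + e = -4005
Solving the system yields a = -6, b = -3, c = 4, d = 5, e = -5.
So f(s) = -6s^4 - 3s^3 + 4s^2 + 5s - 5.
Check: f(3) = -521. ✓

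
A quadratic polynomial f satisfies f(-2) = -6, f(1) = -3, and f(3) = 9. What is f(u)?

Write f(u) = au^2 + bu + c. Substituting each data point gives a linear system:
  4a - 2b + c = -6
  a + b + c = -3
  9a + 3b + c = 9
Solving the system yields a = 1, b = 2, c = -6.
So f(u) = u^2 + 2u - 6.
Check: f(3) = 9. ✓

f(u) = u^2 + 2u - 6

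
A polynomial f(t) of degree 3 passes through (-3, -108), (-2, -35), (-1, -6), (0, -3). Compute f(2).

Write f(t) = at^3 + bt^2 + ct + d. Substituting each data point gives a linear system:
  -27a + 9b - 3c + d = -108
  -8a + 4b - 2c + d = -35
  -a + b - c + d = -6
  d = -3
Solving the system yields a = 3, b = -4, c = -4, d = -3.
So f(t) = 3t^3 - 4t^2 - 4t - 3.
Then f(2) = -3.

-3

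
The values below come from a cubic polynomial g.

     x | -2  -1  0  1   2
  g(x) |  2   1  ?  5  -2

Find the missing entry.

The 4 known points determine the degree-3 polynomial uniquely.
Write g(x) = ax^3 + bx^2 + cx + d. Substituting each data point gives a linear system:
  -8a + 4b - 2c + d = 2
  -a + b - c + d = 1
  a + b + c + d = 5
  8a + 4b + 2c + d = -2
Solving the system yields a = -1, b = -1, c = 3, d = 4.
So g(x) = -x³ - x² + 3x + 4.
Then g(0) = 4.

4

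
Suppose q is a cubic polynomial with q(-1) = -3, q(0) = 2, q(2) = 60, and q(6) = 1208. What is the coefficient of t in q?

3

Write q(t) = at^3 + bt^2 + ct + d. Substituting each data point gives a linear system:
  -a + b - c + d = -3
  d = 2
  8a + 4b + 2c + d = 60
  216a + 36b + 6c + d = 1208
Solving the system yields a = 5, b = 3, c = 3, d = 2.
So q(t) = 5t³ + 3t² + 3t + 2.
The coefficient of t is 3.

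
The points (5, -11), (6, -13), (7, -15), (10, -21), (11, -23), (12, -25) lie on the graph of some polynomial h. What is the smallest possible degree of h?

Divided differences on the nodes 5, 6, 7, 10, 11, 12:
  order 0: -11  -13  -15  -21  -23  -25
  order 1: -2  -2  -2  -2  -2
  order 2: 0  0  0  0
  order 3: 0  0  0
  order 4: 0  0
  order 5: 0
The order-1 divided differences are all -2 (nonzero) and every higher order vanishes, so the data lies on a polynomial of degree exactly 1.

1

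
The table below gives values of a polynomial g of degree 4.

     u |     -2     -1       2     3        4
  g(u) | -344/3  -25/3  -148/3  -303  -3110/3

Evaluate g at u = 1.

Write g(u) = au^4 + bu^3 + cu^2 + du + e. Substituting each data point gives a linear system:
  16a - 8b + 4c - 2d + e = -344/3
  a - b + c - d + e = -25/3
  16a + 8b + 4c + 2d + e = -148/3
  81a + 27b + 9c + 3d + e = -303
  256a + 64b + 16c + 4d + e = -3110/3
Solving the system yields a = -5, b = 4, c = -1, d = 1/3, e = 2.
So g(u) = -5u^4 + 4u^3 - u^2 + (1/3)u + 2.
Then g(1) = 1/3.

1/3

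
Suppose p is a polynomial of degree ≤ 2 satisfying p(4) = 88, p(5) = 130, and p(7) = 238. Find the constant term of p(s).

0

Write p(s) = as^2 + bs + c. Substituting each data point gives a linear system:
  16a + 4b + c = 88
  25a + 5b + c = 130
  49a + 7b + c = 238
Solving the system yields a = 4, b = 6, c = 0.
So p(s) = 4s^2 + 6s.
The constant term is 0.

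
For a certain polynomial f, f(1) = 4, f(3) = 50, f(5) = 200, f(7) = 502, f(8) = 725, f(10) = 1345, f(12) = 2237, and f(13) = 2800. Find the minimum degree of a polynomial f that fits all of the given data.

3

Divided differences on the nodes 1, 3, 5, 7, 8, 10, 12, 13:
  order 0: 4  50  200  502  725  1345  2237  2800
  order 1: 23  75  151  223  310  446  563
  order 2: 13  19  24  29  34  39
  order 3: 1  1  1  1  1
  order 4: 0  0  0  0
  order 5: 0  0  0
  order 6: 0  0
  order 7: 0
The order-3 divided differences are all 1 (nonzero) and every higher order vanishes, so the data lies on a polynomial of degree exactly 3.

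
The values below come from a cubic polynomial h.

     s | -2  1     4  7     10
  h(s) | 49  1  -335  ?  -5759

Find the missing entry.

-1931

On equispaced nodes a degree-3 polynomial has vanishing fourth forward difference, so
  h(-2) - 4·h(1) + 6·h(4) - 4·h(7) + h(10) = 0.
Substituting the known values and solving for h(7):
  -4·h(7) = 7724
  h(7) = -1931.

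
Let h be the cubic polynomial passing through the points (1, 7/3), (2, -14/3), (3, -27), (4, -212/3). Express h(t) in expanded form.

h(t) = -t^3 - (5/3)t^2 + 5t

Using the Lagrange interpolation formula with nodes 1, 2, 3, 4:
  L_0(t) = (t - 2)(t - 3)(t - 4) / -6
  L_1(t) = (t - 1)(t - 3)(t - 4) / 2
  L_2(t) = (t - 1)(t - 2)(t - 4) / -2
  L_3(t) = (t - 1)(t - 2)(t - 3) / 6
Then h(t) = 7/3·L_0(t) - 14/3·L_1(t) - 27·L_2(t) - 212/3·L_3(t).
Expanding and collecting terms gives h(t) = -t³ - (5/3)t² + 5t.
Check: h(3) = -27. ✓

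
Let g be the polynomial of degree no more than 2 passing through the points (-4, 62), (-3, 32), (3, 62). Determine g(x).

g(x) = 5x^2 + 5x + 2

Using the Lagrange interpolation formula with nodes -4, -3, 3:
  L_0(x) = (x + 3)(x - 3) / 7
  L_1(x) = (x + 4)(x - 3) / -6
  L_2(x) = (x + 4)(x + 3) / 42
Then g(x) = 62·L_0(x) + 32·L_1(x) + 62·L_2(x).
Expanding and collecting terms gives g(x) = 5x² + 5x + 2.
Check: g(-4) = 62. ✓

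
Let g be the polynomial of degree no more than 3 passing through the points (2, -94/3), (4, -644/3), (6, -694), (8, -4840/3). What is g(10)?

Forward differences of the values at s = 2, 4, 6, 8:
  g  : -94/3  -644/3  -694  -4840/3
  Δ  : -550/3  -1438/3  -2758/3
  Δ^2: -296  -440
  Δ^3: -144
The third differences are constant, confirming degree 3.
Interpolating (Newton forward form) and evaluating at s = 10 gives g(10) = -9350/3.

-9350/3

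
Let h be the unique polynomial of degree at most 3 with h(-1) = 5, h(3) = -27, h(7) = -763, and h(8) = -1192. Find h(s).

Write h(s) = as^3 + bs^2 + cs + d. Substituting each data point gives a linear system:
  -a + b - c + d = 5
  27a + 9b + 3c + d = -27
  343a + 49b + 7c + d = -763
  512a + 64b + 8c + d = -1192
Solving the system yields a = -3, b = 5, c = 3, d = 0.
So h(s) = -3s^3 + 5s^2 + 3s.
Check: h(-1) = 5. ✓

h(s) = -3s^3 + 5s^2 + 3s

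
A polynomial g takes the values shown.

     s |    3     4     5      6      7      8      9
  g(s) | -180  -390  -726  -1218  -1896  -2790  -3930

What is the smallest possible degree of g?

3

Forward differences of the values at s = 3, 4, 5, 6, 7, 8, 9:
  g  : -180  -390  -726  -1218  -1896  -2790  -3930
  Δ  : -210  -336  -492  -678  -894  -1140
  Δ^2: -126  -156  -186  -216  -246
  Δ^3: -30  -30  -30  -30
  Δ^4: 0  0  0
  Δ^5: 0  0
  Δ^6: 0
The third differences are constant (-30) and nonzero, while all higher differences vanish, so the minimal degree is 3.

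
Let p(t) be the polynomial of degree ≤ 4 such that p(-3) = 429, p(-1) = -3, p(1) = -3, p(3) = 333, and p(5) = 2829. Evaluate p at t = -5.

Forward differences of the values at t = -3, -1, 1, 3, 5:
  p  : 429  -3  -3  333  2829
  Δ  : -432  0  336  2496
  Δ^2: 432  336  2160
  Δ^3: -96  1824
  Δ^4: 1920
The fourth differences are constant, confirming degree 4.
Interpolating (Newton forward form) and evaluating at t = -5 gives p(-5) = 3309.

3309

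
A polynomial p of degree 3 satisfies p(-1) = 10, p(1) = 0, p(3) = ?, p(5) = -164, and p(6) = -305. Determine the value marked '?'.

The 4 known points determine the degree-3 polynomial uniquely.
Write p(t) = at^3 + bt^2 + ct + d. Substituting each data point gives a linear system:
  -a + b - c + d = 10
  a + b + c + d = 0
  125a + 25b + 5c + d = -164
  216a + 36b + 6c + d = -305
Solving the system yields a = -2, b = 4, c = -3, d = 1.
So p(t) = -2t^3 + 4t^2 - 3t + 1.
Then p(3) = -26.

-26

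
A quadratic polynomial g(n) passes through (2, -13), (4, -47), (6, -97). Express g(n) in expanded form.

g(n) = -2n^2 - 5n + 5

Using the Lagrange interpolation formula with nodes 2, 4, 6:
  L_0(n) = (n - 4)(n - 6) / 8
  L_1(n) = (n - 2)(n - 6) / -4
  L_2(n) = (n - 2)(n - 4) / 8
Then g(n) = -13·L_0(n) - 47·L_1(n) - 97·L_2(n).
Expanding and collecting terms gives g(n) = -2n^2 - 5n + 5.
Check: g(2) = -13. ✓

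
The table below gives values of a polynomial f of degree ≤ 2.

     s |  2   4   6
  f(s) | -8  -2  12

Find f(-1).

-2

Forward differences of the values at s = 2, 4, 6:
  f  : -8  -2  12
  Δ  : 6  14
  Δ^2: 8
The second differences are constant, confirming degree 2.
Interpolating (Newton forward form) and evaluating at s = -1 gives f(-1) = -2.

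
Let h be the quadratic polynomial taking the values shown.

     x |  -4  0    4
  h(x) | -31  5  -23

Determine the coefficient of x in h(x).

Write h(x) = ax^2 + bx + c. Substituting each data point gives a linear system:
  16a - 4b + c = -31
  c = 5
  16a + 4b + c = -23
Solving the system yields a = -2, b = 1, c = 5.
So h(x) = -2x^2 + x + 5.
The coefficient of x is 1.

1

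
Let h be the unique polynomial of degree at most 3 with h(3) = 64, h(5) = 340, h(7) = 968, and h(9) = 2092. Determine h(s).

Write h(s) = as^3 + bs^2 + cs + d. Substituting each data point gives a linear system:
  27a + 9b + 3c + d = 64
  125a + 25b + 5c + d = 340
  343a + 49b + 7c + d = 968
  729a + 81b + 9c + d = 2092
Solving the system yields a = 3, b = -1, c = -1, d = -5.
So h(s) = 3s^3 - s^2 - s - 5.
Check: h(3) = 64. ✓

h(s) = 3s^3 - s^2 - s - 5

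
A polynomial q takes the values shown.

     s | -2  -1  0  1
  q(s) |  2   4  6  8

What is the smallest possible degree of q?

Forward differences of the values at s = -2, -1, 0, 1:
  q  : 2  4  6  8
  Δ  : 2  2  2
  Δ^2: 0  0
  Δ^3: 0
The first differences are constant (2) and nonzero, while all higher differences vanish, so the minimal degree is 1.

1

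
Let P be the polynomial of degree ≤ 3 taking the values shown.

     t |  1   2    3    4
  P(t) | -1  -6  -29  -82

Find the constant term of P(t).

Write P(t) = at^3 + bt^2 + ct + d. Substituting each data point gives a linear system:
  a + b + c + d = -1
  8a + 4b + 2c + d = -6
  27a + 9b + 3c + d = -29
  64a + 16b + 4c + d = -82
Solving the system yields a = -2, b = 3, c = 0, d = -2.
So P(t) = -2t^3 + 3t^2 - 2.
The constant term is -2.

-2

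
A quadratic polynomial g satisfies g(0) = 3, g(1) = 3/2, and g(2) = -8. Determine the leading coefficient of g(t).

-4

Write g(t) = at^2 + bt + c. Substituting each data point gives a linear system:
  c = 3
  a + b + c = 3/2
  4a + 2b + c = -8
Solving the system yields a = -4, b = 5/2, c = 3.
So g(t) = -4t^2 + (5/2)t + 3.
The leading coefficient is -4.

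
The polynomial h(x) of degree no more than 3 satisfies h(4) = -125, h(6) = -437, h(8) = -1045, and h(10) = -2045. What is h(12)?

-3533

Using the Lagrange interpolation formula with nodes 4, 6, 8, 10:
  L_0(x) = (x - 6)(x - 8)(x - 10) / -48
  L_1(x) = (x - 4)(x - 8)(x - 10) / 16
  L_2(x) = (x - 4)(x - 6)(x - 10) / -16
  L_3(x) = (x - 4)(x - 6)(x - 8) / 48
Then h(x) = -125·L_0(x) - 437·L_1(x) - 1045·L_2(x) - 2045·L_3(x).
Expanding and collecting terms gives h(x) = -2x^3 - x^2 + 6x - 5.
Evaluating at x = 12: h(12) = -3533.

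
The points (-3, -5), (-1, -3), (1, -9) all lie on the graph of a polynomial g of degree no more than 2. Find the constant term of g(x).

-5

Write g(x) = ax^2 + bx + c. Substituting each data point gives a linear system:
  9a - 3b + c = -5
  a - b + c = -3
  a + b + c = -9
Solving the system yields a = -1, b = -3, c = -5.
So g(x) = -x^2 - 3x - 5.
The constant term is -5.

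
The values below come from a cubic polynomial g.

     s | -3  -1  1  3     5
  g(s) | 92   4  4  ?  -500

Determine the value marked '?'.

-100

The 4 known points determine the degree-3 polynomial uniquely.
Write g(s) = as^3 + bs^2 + cs + d. Substituting each data point gives a linear system:
  -27a + 9b - 3c + d = 92
  -a + b - c + d = 4
  a + b + c + d = 4
  125a + 25b + 5c + d = -500
Solving the system yields a = -4, b = -1, c = 4, d = 5.
So g(s) = -4s^3 - s^2 + 4s + 5.
Then g(3) = -100.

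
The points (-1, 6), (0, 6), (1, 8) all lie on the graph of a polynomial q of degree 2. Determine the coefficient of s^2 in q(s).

Write q(s) = as^2 + bs + c. Substituting each data point gives a linear system:
  a - b + c = 6
  c = 6
  a + b + c = 8
Solving the system yields a = 1, b = 1, c = 6.
So q(s) = s² + s + 6.
The leading coefficient is 1.

1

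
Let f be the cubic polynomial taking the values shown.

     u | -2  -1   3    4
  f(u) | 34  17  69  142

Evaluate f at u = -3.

Write f(u) = au^3 + bu^2 + cu + d. Substituting each data point gives a linear system:
  -8a + 4b - 2c + d = 34
  -a + b - c + d = 17
  27a + 9b + 3c + d = 69
  64a + 16b + 4c + d = 142
Solving the system yields a = 1, b = 6, c = -6, d = 6.
So f(u) = u³ + 6u² - 6u + 6.
Then f(-3) = 51.

51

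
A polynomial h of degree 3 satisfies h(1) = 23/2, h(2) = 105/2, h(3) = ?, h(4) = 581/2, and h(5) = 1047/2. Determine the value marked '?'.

On equispaced nodes a degree-3 polynomial has vanishing fourth forward difference, so
  h(1) - 4·h(2) + 6·h(3) - 4·h(4) + h(5) = 0.
Substituting the known values and solving for h(3):
  6·h(3) = 837
  h(3) = 279/2.

279/2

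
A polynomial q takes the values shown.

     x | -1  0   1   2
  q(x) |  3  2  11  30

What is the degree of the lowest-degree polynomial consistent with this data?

Forward differences of the values at x = -1, 0, 1, 2:
  q  : 3  2  11  30
  Δ  : -1  9  19
  Δ^2: 10  10
  Δ^3: 0
The second differences are constant (10) and nonzero, while all higher differences vanish, so the minimal degree is 2.

2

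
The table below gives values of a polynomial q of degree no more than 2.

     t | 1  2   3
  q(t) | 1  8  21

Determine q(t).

q(t) = 3t^2 - 2t

Using the Lagrange interpolation formula with nodes 1, 2, 3:
  L_0(t) = (t - 2)(t - 3) / 2
  L_1(t) = (t - 1)(t - 3) / -1
  L_2(t) = (t - 1)(t - 2) / 2
Then q(t) = 1·L_0(t) + 8·L_1(t) + 21·L_2(t).
Expanding and collecting terms gives q(t) = 3t^2 - 2t.
Check: q(2) = 8. ✓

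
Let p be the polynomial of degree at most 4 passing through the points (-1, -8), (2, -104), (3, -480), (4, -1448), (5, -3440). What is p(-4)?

Write p(u) = au^4 + bu^3 + cu^2 + du + e. Substituting each data point gives a linear system:
  a - b + c - d + e = -8
  16a + 8b + 4c + 2d + e = -104
  81a + 27b + 9c + 3d + e = -480
  256a + 64b + 16c + 4d + e = -1448
  625a + 125b + 25c + 5d + e = -3440
Solving the system yields a = -5, b = -2, c = -3, d = 2, e = 0.
So p(u) = -5u⁴ - 2u³ - 3u² + 2u.
Then p(-4) = -1208.

-1208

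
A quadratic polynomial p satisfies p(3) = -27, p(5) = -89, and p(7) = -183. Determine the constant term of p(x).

6

Write p(x) = ax^2 + bx + c. Substituting each data point gives a linear system:
  9a + 3b + c = -27
  25a + 5b + c = -89
  49a + 7b + c = -183
Solving the system yields a = -4, b = 1, c = 6.
So p(x) = -4x^2 + x + 6.
The constant term is 6.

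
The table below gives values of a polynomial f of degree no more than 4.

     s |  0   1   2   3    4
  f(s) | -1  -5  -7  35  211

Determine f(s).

Using the Lagrange interpolation formula with nodes 0, 1, 2, 3, 4:
  L_0(s) = (s - 1)(s - 2)(s - 3)(s - 4) / 24
  L_1(s) = s(s - 2)(s - 3)(s - 4) / -6
  L_2(s) = s(s - 1)(s - 3)(s - 4) / 4
  L_3(s) = s(s - 1)(s - 2)(s - 4) / -6
  L_4(s) = s(s - 1)(s - 2)(s - 3) / 24
Then f(s) = -1·L_0(s) - 5·L_1(s) - 7·L_2(s) + 35·L_3(s) + 211·L_4(s).
Expanding and collecting terms gives f(s) = 2s⁴ - 5s³ + 2s² - 3s - 1.
Check: f(0) = -1. ✓

f(s) = 2s^4 - 5s^3 + 2s^2 - 3s - 1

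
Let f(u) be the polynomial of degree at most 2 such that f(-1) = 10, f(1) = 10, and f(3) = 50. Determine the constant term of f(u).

Write f(u) = au^2 + bu + c. Substituting each data point gives a linear system:
  a - b + c = 10
  a + b + c = 10
  9a + 3b + c = 50
Solving the system yields a = 5, b = 0, c = 5.
So f(u) = 5u² + 5.
The constant term is 5.

5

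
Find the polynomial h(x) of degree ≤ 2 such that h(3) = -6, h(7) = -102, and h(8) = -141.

h(x) = -3x^2 + 6x + 3

Using the Lagrange interpolation formula with nodes 3, 7, 8:
  L_0(x) = (x - 7)(x - 8) / 20
  L_1(x) = (x - 3)(x - 8) / -4
  L_2(x) = (x - 3)(x - 7) / 5
Then h(x) = -6·L_0(x) - 102·L_1(x) - 141·L_2(x).
Expanding and collecting terms gives h(x) = -3x^2 + 6x + 3.
Check: h(8) = -141. ✓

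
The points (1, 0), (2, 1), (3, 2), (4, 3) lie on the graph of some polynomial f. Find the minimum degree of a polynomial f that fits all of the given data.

Forward differences of the values at x = 1, 2, 3, 4:
  f  : 0  1  2  3
  Δ  : 1  1  1
  Δ^2: 0  0
  Δ^3: 0
The first differences are constant (1) and nonzero, while all higher differences vanish, so the minimal degree is 1.

1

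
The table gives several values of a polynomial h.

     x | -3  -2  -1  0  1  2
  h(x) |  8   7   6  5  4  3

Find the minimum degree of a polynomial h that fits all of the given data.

Forward differences of the values at x = -3, -2, -1, 0, 1, 2:
  h  : 8  7  6  5  4  3
  Δ  : -1  -1  -1  -1  -1
  Δ^2: 0  0  0  0
  Δ^3: 0  0  0
  Δ^4: 0  0
  Δ^5: 0
The first differences are constant (-1) and nonzero, while all higher differences vanish, so the minimal degree is 1.

1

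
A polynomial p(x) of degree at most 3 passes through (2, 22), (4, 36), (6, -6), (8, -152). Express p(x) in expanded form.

Write p(x) = ax^3 + bx^2 + cx + d. Substituting each data point gives a linear system:
  8a + 4b + 2c + d = 22
  64a + 16b + 4c + d = 36
  216a + 36b + 6c + d = -6
  512a + 64b + 8c + d = -152
Solving the system yields a = -1, b = 5, c = 5, d = 0.
So p(x) = -x^3 + 5x^2 + 5x.
Check: p(8) = -152. ✓

p(x) = -x^3 + 5x^2 + 5x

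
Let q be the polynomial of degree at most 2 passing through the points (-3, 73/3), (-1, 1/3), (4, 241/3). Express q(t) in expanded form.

q(t) = 4t^2 + 4t + 1/3

Using the Lagrange interpolation formula with nodes -3, -1, 4:
  L_0(t) = (t + 1)(t - 4) / 14
  L_1(t) = (t + 3)(t - 4) / -10
  L_2(t) = (t + 3)(t + 1) / 35
Then q(t) = 73/3·L_0(t) + 1/3·L_1(t) + 241/3·L_2(t).
Expanding and collecting terms gives q(t) = 4t^2 + 4t + 1/3.
Check: q(-3) = 73/3. ✓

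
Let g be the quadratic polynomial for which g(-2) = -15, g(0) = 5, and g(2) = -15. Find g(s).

Write g(s) = as^2 + bs + c. Substituting each data point gives a linear system:
  4a - 2b + c = -15
  c = 5
  4a + 2b + c = -15
Solving the system yields a = -5, b = 0, c = 5.
So g(s) = -5s² + 5.
Check: g(0) = 5. ✓

g(s) = -5s^2 + 5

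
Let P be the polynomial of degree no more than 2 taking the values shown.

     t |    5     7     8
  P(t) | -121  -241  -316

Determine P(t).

P(t) = -5t^2 + 4

Using the Lagrange interpolation formula with nodes 5, 7, 8:
  L_0(t) = (t - 7)(t - 8) / 6
  L_1(t) = (t - 5)(t - 8) / -2
  L_2(t) = (t - 5)(t - 7) / 3
Then P(t) = -121·L_0(t) - 241·L_1(t) - 316·L_2(t).
Expanding and collecting terms gives P(t) = -5t^2 + 4.
Check: P(5) = -121. ✓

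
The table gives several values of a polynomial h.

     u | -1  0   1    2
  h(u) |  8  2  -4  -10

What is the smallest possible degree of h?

1

Forward differences of the values at u = -1, 0, 1, 2:
  h  : 8  2  -4  -10
  Δ  : -6  -6  -6
  Δ^2: 0  0
  Δ^3: 0
The first differences are constant (-6) and nonzero, while all higher differences vanish, so the minimal degree is 1.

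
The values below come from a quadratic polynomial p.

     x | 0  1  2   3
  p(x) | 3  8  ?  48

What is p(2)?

On equispaced nodes a degree-2 polynomial has vanishing third forward difference, so
  - p(0) + 3·p(1) - 3·p(2) + p(3) = 0.
Substituting the known values and solving for p(2):
  -3·p(2) = -69
  p(2) = 23.

23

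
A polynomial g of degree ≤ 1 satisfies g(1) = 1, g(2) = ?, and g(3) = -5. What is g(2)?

On equispaced nodes a degree-1 polynomial has vanishing second forward difference, so
  g(1) - 2·g(2) + g(3) = 0.
Substituting the known values and solving for g(2):
  -2·g(2) = 4
  g(2) = -2.

-2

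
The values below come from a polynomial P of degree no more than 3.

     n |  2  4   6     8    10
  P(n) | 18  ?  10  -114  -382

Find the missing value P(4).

38

On equispaced nodes a degree-3 polynomial has vanishing fourth forward difference, so
  P(2) - 4·P(4) + 6·P(6) - 4·P(8) + P(10) = 0.
Substituting the known values and solving for P(4):
  -4·P(4) = -152
  P(4) = 38.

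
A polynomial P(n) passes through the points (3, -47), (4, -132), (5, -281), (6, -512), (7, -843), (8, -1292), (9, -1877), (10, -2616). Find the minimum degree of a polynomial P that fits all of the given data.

3

Forward differences of the values at n = 3, 4, 5, 6, 7, 8, 9, 10:
  P  : -47  -132  -281  -512  -843  -1292  -1877  -2616
  Δ  : -85  -149  -231  -331  -449  -585  -739
  Δ^2: -64  -82  -100  -118  -136  -154
  Δ^3: -18  -18  -18  -18  -18
  Δ^4: 0  0  0  0
  Δ^5: 0  0  0
  Δ^6: 0  0
  Δ^7: 0
The third differences are constant (-18) and nonzero, while all higher differences vanish, so the minimal degree is 3.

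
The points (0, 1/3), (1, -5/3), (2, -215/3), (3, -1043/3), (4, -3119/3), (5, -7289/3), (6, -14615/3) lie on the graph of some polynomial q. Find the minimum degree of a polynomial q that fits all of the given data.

Forward differences of the values at s = 0, 1, 2, 3, 4, 5, 6:
  q  : 1/3  -5/3  -215/3  -1043/3  -3119/3  -7289/3  -14615/3
  Δ  : -2  -70  -276  -692  -1390  -2442
  Δ^2: -68  -206  -416  -698  -1052
  Δ^3: -138  -210  -282  -354
  Δ^4: -72  -72  -72
  Δ^5: 0  0
  Δ^6: 0
The fourth differences are constant (-72) and nonzero, while all higher differences vanish, so the minimal degree is 4.

4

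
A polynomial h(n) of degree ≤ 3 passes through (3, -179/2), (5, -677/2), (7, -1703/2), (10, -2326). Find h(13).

-9869/2

Using the Lagrange interpolation formula with nodes 3, 5, 7, 10:
  L_0(n) = (n - 5)(n - 7)(n - 10) / -56
  L_1(n) = (n - 3)(n - 7)(n - 10) / 20
  L_2(n) = (n - 3)(n - 5)(n - 10) / -24
  L_3(n) = (n - 3)(n - 5)(n - 7) / 105
Then h(n) = -179/2·L_0(n) - 677/2·L_1(n) - 1703/2·L_2(n) - 2326·L_3(n).
Expanding and collecting terms gives h(n) = -2n^3 - 3n^2 - (5/2)n - 1.
Evaluating at n = 13: h(13) = -9869/2.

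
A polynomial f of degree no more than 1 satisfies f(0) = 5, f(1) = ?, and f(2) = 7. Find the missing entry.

6

On equispaced nodes a degree-1 polynomial has vanishing second forward difference, so
  f(0) - 2·f(1) + f(2) = 0.
Substituting the known values and solving for f(1):
  -2·f(1) = -12
  f(1) = 6.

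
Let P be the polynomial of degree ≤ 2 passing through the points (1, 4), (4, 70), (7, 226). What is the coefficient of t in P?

-3

Write P(t) = at^2 + bt + c. Substituting each data point gives a linear system:
  a + b + c = 4
  16a + 4b + c = 70
  49a + 7b + c = 226
Solving the system yields a = 5, b = -3, c = 2.
So P(t) = 5t^2 - 3t + 2.
The coefficient of t is -3.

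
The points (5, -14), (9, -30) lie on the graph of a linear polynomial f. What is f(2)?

Using the Lagrange interpolation formula with nodes 5, 9:
  L_0(n) = (n - 9) / -4
  L_1(n) = (n - 5) / 4
Then f(n) = -14·L_0(n) - 30·L_1(n).
Expanding and collecting terms gives f(n) = -4n + 6.
Evaluating at n = 2: f(2) = -2.

-2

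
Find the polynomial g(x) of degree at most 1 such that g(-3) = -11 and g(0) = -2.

Write g(x) = ax + b. Substituting each data point gives a linear system:
  -3a + b = -11
  b = -2
Solving the system yields a = 3, b = -2.
So g(x) = 3x - 2.
Check: g(-3) = -11. ✓

g(x) = 3x - 2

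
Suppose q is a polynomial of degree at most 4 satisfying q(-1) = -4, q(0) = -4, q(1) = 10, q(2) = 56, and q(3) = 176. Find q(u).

Write q(u) = au^4 + bu^3 + cu^2 + du + e. Substituting each data point gives a linear system:
  a - b + c - d + e = -4
  e = -4
  a + b + c + d + e = 10
  16a + 8b + 4c + 2d + e = 56
  81a + 27b + 9c + 3d + e = 176
Solving the system yields a = 1, b = 1, c = 6, d = 6, e = -4.
So q(u) = u⁴ + u³ + 6u² + 6u - 4.
Check: q(0) = -4. ✓

q(u) = u^4 + u^3 + 6u^2 + 6u - 4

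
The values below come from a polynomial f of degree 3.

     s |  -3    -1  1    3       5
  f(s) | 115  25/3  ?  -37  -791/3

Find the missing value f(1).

17/3

The 4 known points determine the degree-3 polynomial uniquely.
Write f(s) = as^3 + bs^2 + cs + d. Substituting each data point gives a linear system:
  -27a + 9b - 3c + d = 115
  -a + b - c + d = 25/3
  27a + 9b + 3c + d = -37
  125a + 25b + 5c + d = -791/3
Solving the system yields a = -3, b = 4, c = 5/3, d = 3.
So f(s) = -3s^3 + 4s^2 + (5/3)s + 3.
Then f(1) = 17/3.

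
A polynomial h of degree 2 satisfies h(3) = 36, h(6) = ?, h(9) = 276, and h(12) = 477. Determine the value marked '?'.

129

On equispaced nodes a degree-2 polynomial has vanishing third forward difference, so
  - h(3) + 3·h(6) - 3·h(9) + h(12) = 0.
Substituting the known values and solving for h(6):
  3·h(6) = 387
  h(6) = 129.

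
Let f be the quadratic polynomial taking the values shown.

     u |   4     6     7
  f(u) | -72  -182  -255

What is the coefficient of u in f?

5

Write f(u) = au^2 + bu + c. Substituting each data point gives a linear system:
  16a + 4b + c = -72
  36a + 6b + c = -182
  49a + 7b + c = -255
Solving the system yields a = -6, b = 5, c = 4.
So f(u) = -6u^2 + 5u + 4.
The coefficient of u is 5.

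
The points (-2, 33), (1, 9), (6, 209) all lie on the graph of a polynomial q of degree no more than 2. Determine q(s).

Write q(s) = as^2 + bs + c. Substituting each data point gives a linear system:
  4a - 2b + c = 33
  a + b + c = 9
  36a + 6b + c = 209
Solving the system yields a = 6, b = -2, c = 5.
So q(s) = 6s² - 2s + 5.
Check: q(1) = 9. ✓

q(s) = 6s^2 - 2s + 5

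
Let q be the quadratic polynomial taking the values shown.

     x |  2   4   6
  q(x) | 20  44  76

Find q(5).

59

Write q(x) = ax^2 + bx + c. Substituting each data point gives a linear system:
  4a + 2b + c = 20
  16a + 4b + c = 44
  36a + 6b + c = 76
Solving the system yields a = 1, b = 6, c = 4.
So q(x) = x^2 + 6x + 4.
Then q(5) = 59.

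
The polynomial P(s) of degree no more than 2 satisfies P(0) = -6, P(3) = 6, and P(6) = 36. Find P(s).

Write P(s) = as^2 + bs + c. Substituting each data point gives a linear system:
  c = -6
  9a + 3b + c = 6
  36a + 6b + c = 36
Solving the system yields a = 1, b = 1, c = -6.
So P(s) = s^2 + s - 6.
Check: P(6) = 36. ✓

P(s) = s^2 + s - 6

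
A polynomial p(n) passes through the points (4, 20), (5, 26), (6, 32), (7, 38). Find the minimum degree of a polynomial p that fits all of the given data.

Forward differences of the values at n = 4, 5, 6, 7:
  p  : 20  26  32  38
  Δ  : 6  6  6
  Δ^2: 0  0
  Δ^3: 0
The first differences are constant (6) and nonzero, while all higher differences vanish, so the minimal degree is 1.

1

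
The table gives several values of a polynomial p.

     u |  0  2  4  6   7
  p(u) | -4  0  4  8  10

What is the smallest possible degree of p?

Divided differences on the nodes 0, 2, 4, 6, 7:
  order 0: -4  0  4  8  10
  order 1: 2  2  2  2
  order 2: 0  0  0
  order 3: 0  0
  order 4: 0
The order-1 divided differences are all 2 (nonzero) and every higher order vanishes, so the data lies on a polynomial of degree exactly 1.

1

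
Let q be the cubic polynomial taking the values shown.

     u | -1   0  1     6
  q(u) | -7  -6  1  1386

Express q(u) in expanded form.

Using the Lagrange interpolation formula with nodes -1, 0, 1, 6:
  L_0(u) = u(u - 1)(u - 6) / -14
  L_1(u) = (u + 1)(u - 1)(u - 6) / 6
  L_2(u) = (u + 1)u(u - 6) / -10
  L_3(u) = (u + 1)u(u - 1) / 210
Then q(u) = -7·L_0(u) - 6·L_1(u) + 1·L_2(u) + 1386·L_3(u).
Expanding and collecting terms gives q(u) = 6u³ + 3u² - 2u - 6.
Check: q(-1) = -7. ✓

q(u) = 6u^3 + 3u^2 - 2u - 6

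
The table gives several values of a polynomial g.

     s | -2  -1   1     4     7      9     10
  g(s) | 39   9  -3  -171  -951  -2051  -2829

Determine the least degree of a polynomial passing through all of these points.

3

Divided differences on the nodes -2, -1, 1, 4, 7, 9, 10:
  order 0: 39  9  -3  -171  -951  -2051  -2829
  order 1: -30  -6  -56  -260  -550  -778
  order 2: 8  -10  -34  -58  -76
  order 3: -3  -3  -3  -3
  order 4: 0  0  0
  order 5: 0  0
  order 6: 0
The order-3 divided differences are all -3 (nonzero) and every higher order vanishes, so the data lies on a polynomial of degree exactly 3.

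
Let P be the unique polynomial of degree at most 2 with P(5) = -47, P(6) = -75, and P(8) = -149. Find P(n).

Write P(n) = an^2 + bn + c. Substituting each data point gives a linear system:
  25a + 5b + c = -47
  36a + 6b + c = -75
  64a + 8b + c = -149
Solving the system yields a = -3, b = 5, c = 3.
So P(n) = -3n^2 + 5n + 3.
Check: P(8) = -149. ✓

P(n) = -3n^2 + 5n + 3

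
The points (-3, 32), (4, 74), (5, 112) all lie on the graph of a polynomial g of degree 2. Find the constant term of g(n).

Write g(n) = an^2 + bn + c. Substituting each data point gives a linear system:
  9a - 3b + c = 32
  16a + 4b + c = 74
  25a + 5b + c = 112
Solving the system yields a = 4, b = 2, c = 2.
So g(n) = 4n^2 + 2n + 2.
The constant term is 2.

2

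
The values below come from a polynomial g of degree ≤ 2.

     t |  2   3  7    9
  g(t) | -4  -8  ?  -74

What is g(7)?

-44

The 3 known points determine the degree-2 polynomial uniquely.
Write g(t) = at^2 + bt + c. Substituting each data point gives a linear system:
  4a + 2b + c = -4
  9a + 3b + c = -8
  81a + 9b + c = -74
Solving the system yields a = -1, b = 1, c = -2.
So g(t) = -t^2 + t - 2.
Then g(7) = -44.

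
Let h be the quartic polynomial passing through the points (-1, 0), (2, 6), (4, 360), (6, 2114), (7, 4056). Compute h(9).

11570

Using the Lagrange interpolation formula with nodes -1, 2, 4, 6, 7:
  L_0(u) = (u - 2)(u - 4)(u - 6)(u - 7) / 840
  L_1(u) = (u + 1)(u - 4)(u - 6)(u - 7) / -120
  L_2(u) = (u + 1)(u - 2)(u - 6)(u - 7) / 60
  L_3(u) = (u + 1)(u - 2)(u - 4)(u - 7) / -56
  L_4(u) = (u + 1)(u - 2)(u - 4)(u - 6) / 120
Then h(u) = 0·L_0(u) + 6·L_1(u) + 360·L_2(u) + 2114·L_3(u) + 4056·L_4(u).
Expanding and collecting terms gives h(u) = 2u⁴ - 2u³ - u² - u - 4.
Evaluating at u = 9: h(9) = 11570.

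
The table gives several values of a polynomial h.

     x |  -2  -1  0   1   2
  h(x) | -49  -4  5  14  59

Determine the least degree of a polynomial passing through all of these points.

3

Forward differences of the values at x = -2, -1, 0, 1, 2:
  h  : -49  -4  5  14  59
  Δ  : 45  9  9  45
  Δ^2: -36  0  36
  Δ^3: 36  36
  Δ^4: 0
The third differences are constant (36) and nonzero, while all higher differences vanish, so the minimal degree is 3.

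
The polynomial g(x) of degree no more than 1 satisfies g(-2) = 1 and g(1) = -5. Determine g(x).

Using the Lagrange interpolation formula with nodes -2, 1:
  L_0(x) = (x - 1) / -3
  L_1(x) = (x + 2) / 3
Then g(x) = 1·L_0(x) - 5·L_1(x).
Expanding and collecting terms gives g(x) = -2x - 3.
Check: g(1) = -5. ✓

g(x) = -2x - 3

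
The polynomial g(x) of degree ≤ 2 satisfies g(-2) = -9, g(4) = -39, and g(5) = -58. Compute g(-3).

Using the Lagrange interpolation formula with nodes -2, 4, 5:
  L_0(x) = (x - 4)(x - 5) / 42
  L_1(x) = (x + 2)(x - 5) / -6
  L_2(x) = (x + 2)(x - 4) / 7
Then g(x) = -9·L_0(x) - 39·L_1(x) - 58·L_2(x).
Expanding and collecting terms gives g(x) = -2x² - x - 3.
Evaluating at x = -3: g(-3) = -18.

-18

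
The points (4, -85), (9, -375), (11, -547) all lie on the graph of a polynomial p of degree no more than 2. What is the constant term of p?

3

Write p(s) = as^2 + bs + c. Substituting each data point gives a linear system:
  16a + 4b + c = -85
  81a + 9b + c = -375
  121a + 11b + c = -547
Solving the system yields a = -4, b = -6, c = 3.
So p(s) = -4s^2 - 6s + 3.
The constant term is 3.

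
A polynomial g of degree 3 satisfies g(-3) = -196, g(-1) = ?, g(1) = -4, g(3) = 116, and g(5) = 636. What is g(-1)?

-12

The 4 known points determine the degree-3 polynomial uniquely.
Write g(t) = at^3 + bt^2 + ct + d. Substituting each data point gives a linear system:
  -27a + 9b - 3c + d = -196
  a + b + c + d = -4
  27a + 9b + 3c + d = 116
  125a + 25b + 5c + d = 636
Solving the system yields a = 6, b = -4, c = -2, d = -4.
So g(t) = 6t^3 - 4t^2 - 2t - 4.
Then g(-1) = -12.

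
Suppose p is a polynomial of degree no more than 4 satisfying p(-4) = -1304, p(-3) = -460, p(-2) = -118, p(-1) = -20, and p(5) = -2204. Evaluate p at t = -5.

-3004

Using the Lagrange interpolation formula with nodes -4, -3, -2, -1, 5:
  L_0(t) = (t + 3)(t + 2)(t + 1)(t - 5) / 54
  L_1(t) = (t + 4)(t + 2)(t + 1)(t - 5) / -16
  L_2(t) = (t + 4)(t + 3)(t + 1)(t - 5) / 14
  L_3(t) = (t + 4)(t + 3)(t + 2)(t - 5) / -36
  L_4(t) = (t + 4)(t + 3)(t + 2)(t + 1) / 3024
Then p(t) = -1304·L_0(t) - 460·L_1(t) - 118·L_2(t) - 20·L_3(t) - 2204·L_4(t).
Expanding and collecting terms gives p(t) = -4t^4 + 3t^3 - 4t^2 + 5t - 4.
Evaluating at t = -5: p(-5) = -3004.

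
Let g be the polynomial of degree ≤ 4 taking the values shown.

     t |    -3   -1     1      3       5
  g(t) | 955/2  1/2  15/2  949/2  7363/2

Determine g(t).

Using the Lagrange interpolation formula with nodes -3, -1, 1, 3, 5:
  L_0(t) = (t + 1)(t - 1)(t - 3)(t - 5) / 384
  L_1(t) = (t + 3)(t - 1)(t - 3)(t - 5) / -96
  L_2(t) = (t + 3)(t + 1)(t - 3)(t - 5) / 64
  L_3(t) = (t + 3)(t + 1)(t - 1)(t - 5) / -96
  L_4(t) = (t + 3)(t + 1)(t - 1)(t - 3) / 384
Then g(t) = 955/2·L_0(t) + 1/2·L_1(t) + 15/2·L_2(t) + 949/2·L_3(t) + 7363/2·L_4(t).
Expanding and collecting terms gives g(t) = 6t^4 - (1/2)t^3 - t^2 + 4t - 1.
Check: g(-3) = 955/2. ✓

g(t) = 6t^4 - (1/2)t^3 - t^2 + 4t - 1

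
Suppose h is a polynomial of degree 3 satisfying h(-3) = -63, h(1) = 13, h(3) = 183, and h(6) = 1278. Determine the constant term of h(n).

6

Write h(n) = an^3 + bn^2 + cn + d. Substituting each data point gives a linear system:
  -27a + 9b - 3c + d = -63
  a + b + c + d = 13
  27a + 9b + 3c + d = 183
  216a + 36b + 6c + d = 1278
Solving the system yields a = 5, b = 6, c = -4, d = 6.
So h(n) = 5n^3 + 6n^2 - 4n + 6.
The constant term is 6.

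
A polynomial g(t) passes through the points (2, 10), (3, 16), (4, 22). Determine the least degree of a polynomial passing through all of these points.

1

Forward differences of the values at t = 2, 3, 4:
  g  : 10  16  22
  Δ  : 6  6
  Δ^2: 0
The first differences are constant (6) and nonzero, while all higher differences vanish, so the minimal degree is 1.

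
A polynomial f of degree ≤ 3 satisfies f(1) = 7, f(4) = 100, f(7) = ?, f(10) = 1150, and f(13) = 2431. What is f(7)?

On equispaced nodes a degree-3 polynomial has vanishing fourth forward difference, so
  f(1) - 4·f(4) + 6·f(7) - 4·f(10) + f(13) = 0.
Substituting the known values and solving for f(7):
  6·f(7) = 2562
  f(7) = 427.

427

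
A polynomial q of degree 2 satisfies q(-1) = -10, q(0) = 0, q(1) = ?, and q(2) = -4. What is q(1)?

The 3 known points determine the degree-2 polynomial uniquely.
Write q(u) = au^2 + bu + c. Substituting each data point gives a linear system:
  a - b + c = -10
  c = 0
  4a + 2b + c = -4
Solving the system yields a = -4, b = 6, c = 0.
So q(u) = -4u² + 6u.
Then q(1) = 2.

2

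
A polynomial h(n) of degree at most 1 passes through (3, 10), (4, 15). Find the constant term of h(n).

-5

Write h(n) = an + b. Substituting each data point gives a linear system:
  3a + b = 10
  4a + b = 15
Solving the system yields a = 5, b = -5.
So h(n) = 5n - 5.
The constant term is -5.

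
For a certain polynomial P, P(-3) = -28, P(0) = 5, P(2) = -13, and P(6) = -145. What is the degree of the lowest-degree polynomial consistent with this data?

Divided differences on the nodes -3, 0, 2, 6:
  order 0: -28  5  -13  -145
  order 1: 11  -9  -33
  order 2: -4  -4
  order 3: 0
The order-2 divided differences are all -4 (nonzero) and every higher order vanishes, so the data lies on a polynomial of degree exactly 2.

2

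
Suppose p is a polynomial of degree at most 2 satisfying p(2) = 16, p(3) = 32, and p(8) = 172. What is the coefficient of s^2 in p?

2

Write p(s) = as^2 + bs + c. Substituting each data point gives a linear system:
  4a + 2b + c = 16
  9a + 3b + c = 32
  64a + 8b + c = 172
Solving the system yields a = 2, b = 6, c = -4.
So p(s) = 2s^2 + 6s - 4.
The leading coefficient is 2.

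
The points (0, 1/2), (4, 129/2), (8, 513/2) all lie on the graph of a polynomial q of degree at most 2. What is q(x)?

Write q(x) = ax^2 + bx + c. Substituting each data point gives a linear system:
  c = 1/2
  16a + 4b + c = 129/2
  64a + 8b + c = 513/2
Solving the system yields a = 4, b = 0, c = 1/2.
So q(x) = 4x^2 + 1/2.
Check: q(4) = 129/2. ✓

q(x) = 4x^2 + 1/2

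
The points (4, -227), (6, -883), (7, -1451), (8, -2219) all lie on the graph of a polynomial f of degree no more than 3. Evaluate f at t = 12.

-7891

Write f(t) = at^3 + bt^2 + ct + d. Substituting each data point gives a linear system:
  64a + 16b + 4c + d = -227
  216a + 36b + 6c + d = -883
  343a + 49b + 7c + d = -1451
  512a + 64b + 8c + d = -2219
Solving the system yields a = -5, b = 5, c = 2, d = 5.
So f(t) = -5t³ + 5t² + 2t + 5.
Then f(12) = -7891.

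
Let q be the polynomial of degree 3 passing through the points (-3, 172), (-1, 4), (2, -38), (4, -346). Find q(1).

-4

Using the Lagrange interpolation formula with nodes -3, -1, 2, 4:
  L_0(s) = (s + 1)(s - 2)(s - 4) / -70
  L_1(s) = (s + 3)(s - 2)(s - 4) / 30
  L_2(s) = (s + 3)(s + 1)(s - 4) / -30
  L_3(s) = (s + 3)(s + 1)(s - 2) / 70
Then q(s) = 172·L_0(s) + 4·L_1(s) - 38·L_2(s) - 346·L_3(s).
Expanding and collecting terms gives q(s) = -6s^3 + 2s^2 + 2s - 2.
Evaluating at s = 1: q(1) = -4.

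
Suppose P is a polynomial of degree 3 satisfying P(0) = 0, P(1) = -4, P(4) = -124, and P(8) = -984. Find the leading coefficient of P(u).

-2

Write P(u) = au^3 + bu^2 + cu + d. Substituting each data point gives a linear system:
  d = 0
  a + b + c + d = -4
  64a + 16b + 4c + d = -124
  512a + 64b + 8c + d = -984
Solving the system yields a = -2, b = 1, c = -3, d = 0.
So P(u) = -2u^3 + u^2 - 3u.
The leading coefficient is -2.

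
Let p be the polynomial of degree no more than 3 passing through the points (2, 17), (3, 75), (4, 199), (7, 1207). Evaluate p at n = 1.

Using the Lagrange interpolation formula with nodes 2, 3, 4, 7:
  L_0(n) = (n - 3)(n - 4)(n - 7) / -10
  L_1(n) = (n - 2)(n - 4)(n - 7) / 4
  L_2(n) = (n - 2)(n - 3)(n - 7) / -6
  L_3(n) = (n - 2)(n - 3)(n - 4) / 60
Then p(n) = 17·L_0(n) + 75·L_1(n) + 199·L_2(n) + 1207·L_3(n).
Expanding and collecting terms gives p(n) = 4n^3 - 3n^2 - 3n + 3.
Evaluating at n = 1: p(1) = 1.

1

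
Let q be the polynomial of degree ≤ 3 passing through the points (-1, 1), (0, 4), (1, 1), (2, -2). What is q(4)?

Using the Lagrange interpolation formula with nodes -1, 0, 1, 2:
  L_0(t) = t(t - 1)(t - 2) / -6
  L_1(t) = (t + 1)(t - 1)(t - 2) / 2
  L_2(t) = (t + 1)t(t - 2) / -2
  L_3(t) = (t + 1)t(t - 1) / 6
Then q(t) = 1·L_0(t) + 4·L_1(t) + 1·L_2(t) - 2·L_3(t).
Expanding and collecting terms gives q(t) = t^3 - 3t^2 - t + 4.
Evaluating at t = 4: q(4) = 16.

16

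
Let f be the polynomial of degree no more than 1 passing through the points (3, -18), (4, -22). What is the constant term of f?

-6

Write f(u) = au + b. Substituting each data point gives a linear system:
  3a + b = -18
  4a + b = -22
Solving the system yields a = -4, b = -6.
So f(u) = -4u - 6.
The constant term is -6.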